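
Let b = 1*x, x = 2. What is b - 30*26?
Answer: -778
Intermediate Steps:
b = 2 (b = 1*2 = 2)
b - 30*26 = 2 - 30*26 = 2 - 780 = -778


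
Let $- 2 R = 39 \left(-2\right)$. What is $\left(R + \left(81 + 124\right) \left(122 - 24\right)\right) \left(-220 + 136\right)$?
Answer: $-1690836$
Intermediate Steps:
$R = 39$ ($R = - \frac{39 \left(-2\right)}{2} = \left(- \frac{1}{2}\right) \left(-78\right) = 39$)
$\left(R + \left(81 + 124\right) \left(122 - 24\right)\right) \left(-220 + 136\right) = \left(39 + \left(81 + 124\right) \left(122 - 24\right)\right) \left(-220 + 136\right) = \left(39 + 205 \cdot 98\right) \left(-84\right) = \left(39 + 20090\right) \left(-84\right) = 20129 \left(-84\right) = -1690836$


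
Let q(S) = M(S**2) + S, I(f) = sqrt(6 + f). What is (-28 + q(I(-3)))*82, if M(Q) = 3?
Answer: -2050 + 82*sqrt(3) ≈ -1908.0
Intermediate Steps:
q(S) = 3 + S
(-28 + q(I(-3)))*82 = (-28 + (3 + sqrt(6 - 3)))*82 = (-28 + (3 + sqrt(3)))*82 = (-25 + sqrt(3))*82 = -2050 + 82*sqrt(3)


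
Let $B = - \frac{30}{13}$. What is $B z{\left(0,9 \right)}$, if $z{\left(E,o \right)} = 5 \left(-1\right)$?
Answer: $\frac{150}{13} \approx 11.538$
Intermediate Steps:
$z{\left(E,o \right)} = -5$
$B = - \frac{30}{13}$ ($B = \left(-30\right) \frac{1}{13} = - \frac{30}{13} \approx -2.3077$)
$B z{\left(0,9 \right)} = \left(- \frac{30}{13}\right) \left(-5\right) = \frac{150}{13}$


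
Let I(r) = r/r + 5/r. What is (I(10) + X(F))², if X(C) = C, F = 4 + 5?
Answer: 441/4 ≈ 110.25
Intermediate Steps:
I(r) = 1 + 5/r
F = 9
(I(10) + X(F))² = ((5 + 10)/10 + 9)² = ((⅒)*15 + 9)² = (3/2 + 9)² = (21/2)² = 441/4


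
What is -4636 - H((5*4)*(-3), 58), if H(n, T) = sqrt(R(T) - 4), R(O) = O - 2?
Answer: -4636 - 2*sqrt(13) ≈ -4643.2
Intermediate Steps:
R(O) = -2 + O
H(n, T) = sqrt(-6 + T) (H(n, T) = sqrt((-2 + T) - 4) = sqrt(-6 + T))
-4636 - H((5*4)*(-3), 58) = -4636 - sqrt(-6 + 58) = -4636 - sqrt(52) = -4636 - 2*sqrt(13)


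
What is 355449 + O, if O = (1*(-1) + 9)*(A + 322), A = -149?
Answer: 356833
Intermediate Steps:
O = 1384 (O = (1*(-1) + 9)*(-149 + 322) = (-1 + 9)*173 = 8*173 = 1384)
355449 + O = 355449 + 1384 = 356833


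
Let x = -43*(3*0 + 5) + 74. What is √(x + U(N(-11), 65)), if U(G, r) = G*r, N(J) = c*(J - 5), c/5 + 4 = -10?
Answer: √72659 ≈ 269.55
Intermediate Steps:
c = -70 (c = -20 + 5*(-10) = -20 - 50 = -70)
N(J) = 350 - 70*J (N(J) = -70*(J - 5) = -70*(-5 + J) = 350 - 70*J)
x = -141 (x = -43*(0 + 5) + 74 = -43*5 + 74 = -215 + 74 = -141)
√(x + U(N(-11), 65)) = √(-141 + (350 - 70*(-11))*65) = √(-141 + (350 + 770)*65) = √(-141 + 1120*65) = √(-141 + 72800) = √72659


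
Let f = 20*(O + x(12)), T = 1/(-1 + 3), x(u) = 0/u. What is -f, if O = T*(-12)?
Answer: 120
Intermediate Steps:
x(u) = 0
T = 1/2 ≈ 0.50000
O = -6 (O = (1/2)*(-12) = -6)
f = -120 (f = 20*(-6 + 0) = 20*(-6) = -120)
-f = -1*(-120) = 120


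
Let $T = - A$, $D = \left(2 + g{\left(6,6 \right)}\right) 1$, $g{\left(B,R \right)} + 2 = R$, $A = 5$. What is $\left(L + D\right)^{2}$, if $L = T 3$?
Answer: $81$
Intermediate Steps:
$g{\left(B,R \right)} = -2 + R$
$D = 6$ ($D = \left(2 + \left(-2 + 6\right)\right) 1 = \left(2 + 4\right) 1 = 6 \cdot 1 = 6$)
$T = -5$ ($T = \left(-1\right) 5 = -5$)
$L = -15$ ($L = \left(-5\right) 3 = -15$)
$\left(L + D\right)^{2} = \left(-15 + 6\right)^{2} = \left(-9\right)^{2} = 81$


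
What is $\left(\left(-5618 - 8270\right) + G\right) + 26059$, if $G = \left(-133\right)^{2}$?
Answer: $29860$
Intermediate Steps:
$G = 17689$
$\left(\left(-5618 - 8270\right) + G\right) + 26059 = \left(\left(-5618 - 8270\right) + 17689\right) + 26059 = \left(-13888 + 17689\right) + 26059 = 3801 + 26059 = 29860$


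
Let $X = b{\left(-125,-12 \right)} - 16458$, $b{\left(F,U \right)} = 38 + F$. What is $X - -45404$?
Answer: $28859$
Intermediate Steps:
$X = -16545$ ($X = \left(38 - 125\right) - 16458 = -87 - 16458 = -16545$)
$X - -45404 = -16545 - -45404 = -16545 + 45404 = 28859$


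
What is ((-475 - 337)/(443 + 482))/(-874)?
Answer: 406/404225 ≈ 0.0010044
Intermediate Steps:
((-475 - 337)/(443 + 482))/(-874) = -812/925*(-1/874) = 406/404225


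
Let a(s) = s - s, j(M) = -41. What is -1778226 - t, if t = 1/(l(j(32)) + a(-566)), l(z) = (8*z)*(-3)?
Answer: -1749774385/984 ≈ -1.7782e+6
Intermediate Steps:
l(z) = -24*z
a(s) = 0
t = 1/984 (t = 1/(-24*(-41) + 0) = 1/(984 + 0) = 1/984 ≈ 0.0010163)
-1778226 - t = -1778226 - 1*1/984 = -1778226 - 1/984 = -1749774385/984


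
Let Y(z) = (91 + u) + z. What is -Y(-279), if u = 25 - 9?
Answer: 172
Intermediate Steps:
u = 16
Y(z) = 107 + z (Y(z) = (91 + 16) + z = 107 + z)
-Y(-279) = -(107 - 279) = -1*(-172) = 172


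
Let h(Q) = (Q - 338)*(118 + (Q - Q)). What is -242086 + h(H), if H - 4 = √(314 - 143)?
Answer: -281498 + 354*√19 ≈ -2.7996e+5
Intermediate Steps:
H = 4 + 3*√19 (H = 4 + √(314 - 143) = 4 + √171 = 4 + 3*√19 ≈ 17.077)
h(Q) = -39884 + 118*Q (h(Q) = (-338 + Q)*(118 + 0) = (-338 + Q)*118 = -39884 + 118*Q)
-242086 + h(H) = -242086 + (-39884 + 118*(4 + 3*√19)) = -242086 + (-39884 + (472 + 354*√19)) = -242086 + (-39412 + 354*√19) = -281498 + 354*√19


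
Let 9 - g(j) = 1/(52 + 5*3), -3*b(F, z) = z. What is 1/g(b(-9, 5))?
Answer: 67/602 ≈ 0.11130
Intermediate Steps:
b(F, z) = -z/3
g(j) = 602/67 (g(j) = 9 - 1/(52 + 5*3) = 9 - 1/(52 + 15) = 9 - 1/67 = 602/67)
1/g(b(-9, 5)) = 1/(602/67) = 67/602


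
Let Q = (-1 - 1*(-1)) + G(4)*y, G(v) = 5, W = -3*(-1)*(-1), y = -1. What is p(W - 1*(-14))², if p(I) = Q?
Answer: 25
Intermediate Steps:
W = -3 (W = 3*(-1) = -3)
Q = -5 (Q = (-1 - 1*(-1)) + 5*(-1) = (-1 + 1) - 5 = 0 - 5 = -5)
p(I) = -5
p(W - 1*(-14))² = (-5)² = 25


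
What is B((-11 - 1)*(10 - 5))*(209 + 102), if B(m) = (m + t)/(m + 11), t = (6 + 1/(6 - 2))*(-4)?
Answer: 26435/49 ≈ 539.49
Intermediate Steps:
t = -25 (t = (6 + 1/4)*(-4) = (25/4)*(-4) = -25)
B(m) = (-25 + m)/(11 + m) (B(m) = (m - 25)/(m + 11) = (-25 + m)/(11 + m))
B((-11 - 1)*(10 - 5))*(209 + 102) = ((-25 + (-11 - 1)*(10 - 5))/(11 + (-11 - 1)*(10 - 5)))*(209 + 102) = ((-25 - 12*5)/(11 - 12*5))*311 = ((-25 - 60)/(11 - 60))*311 = (-85/(-49))*311 = -1/49*(-85)*311 = (85/49)*311 = 26435/49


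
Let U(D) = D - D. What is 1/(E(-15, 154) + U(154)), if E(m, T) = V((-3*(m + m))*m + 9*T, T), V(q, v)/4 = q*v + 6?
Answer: 1/22200 ≈ 4.5045e-5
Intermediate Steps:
U(D) = 0
V(q, v) = 24 + 4*q*v (V(q, v) = 4*(q*v + 6) = 4*(6 + q*v) = 24 + 4*q*v)
E(m, T) = 24 + 4*T*(-6*m**2 + 9*T) (E(m, T) = 24 + 4*((-3*(m + m))*m + 9*T)*T = 24 + 4*((-6*m)*m + 9*T)*T = 24 + 4*(-6*m**2 + 9*T)*T = 24 + 4*T*(-6*m**2 + 9*T))
1/(E(-15, 154) + U(154)) = 1/((24 + 12*154*(-2*(-15)**2 + 3*154)) + 0) = 1/((24 + 12*154*(-2*225 + 462)) + 0) = 1/((24 + 12*154*(-450 + 462)) + 0) = 1/((24 + 12*154*12) + 0) = 1/((24 + 22176) + 0) = 1/(22200 + 0) = 1/22200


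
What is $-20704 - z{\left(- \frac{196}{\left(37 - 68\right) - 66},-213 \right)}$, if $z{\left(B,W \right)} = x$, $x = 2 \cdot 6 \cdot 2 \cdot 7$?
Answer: $-20872$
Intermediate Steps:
$x = 168$ ($x = 2 \cdot 12 \cdot 7 = 24 \cdot 7 = 168$)
$z{\left(B,W \right)} = 168$
$-20704 - z{\left(- \frac{196}{\left(37 - 68\right) - 66},-213 \right)} = -20704 - 168 = -20872$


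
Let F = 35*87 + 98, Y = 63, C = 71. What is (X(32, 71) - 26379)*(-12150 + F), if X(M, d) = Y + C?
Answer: 236388715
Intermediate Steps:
X(M, d) = 134 (X(M, d) = 63 + 71 = 134)
F = 3143 (F = 3045 + 98 = 3143)
(X(32, 71) - 26379)*(-12150 + F) = (134 - 26379)*(-12150 + 3143) = -26245*(-9007) = 236388715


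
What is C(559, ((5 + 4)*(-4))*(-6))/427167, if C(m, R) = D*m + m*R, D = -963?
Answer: -3569/3651 ≈ -0.97754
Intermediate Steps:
C(m, R) = -963*m + R*m (C(m, R) = -963*m + m*R = -963*m + R*m)
C(559, ((5 + 4)*(-4))*(-6))/427167 = (559*(-963 + ((5 + 4)*(-4))*(-6)))/427167 = (559*(-963 + (9*(-4))*(-6)))*(1/427167) = (559*(-963 - 36*(-6)))*(1/427167) = (559*(-963 + 216))*(1/427167) = (559*(-747))*(1/427167) = -417573*1/427167 = -3569/3651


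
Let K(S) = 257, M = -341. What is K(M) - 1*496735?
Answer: -496478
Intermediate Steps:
K(M) - 1*496735 = 257 - 1*496735 = 257 - 496735 = -496478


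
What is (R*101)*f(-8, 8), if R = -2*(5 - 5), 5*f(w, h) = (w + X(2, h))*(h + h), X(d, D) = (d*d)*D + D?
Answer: 0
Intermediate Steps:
X(d, D) = D + D*d² (X(d, D) = d²*D + D = D*d² + D = D + D*d²)
f(w, h) = 2*h*(w + 5*h)/5 (f(w, h) = ((w + h*(1 + 2²))*(h + h))/5 = ((w + h*(1 + 4))*(2*h))/5 = ((w + h*5)*(2*h))/5 = ((w + 5*h)*(2*h))/5 = (2*h*(w + 5*h))/5 = 2*h*(w + 5*h)/5)
R = 0 (R = -2*0 = 0)
(R*101)*f(-8, 8) = (0*101)*((⅖)*8*(-8 + 5*8)) = 0*((⅖)*8*(-8 + 40)) = 0*((⅖)*8*32) = 0*(512/5) = 0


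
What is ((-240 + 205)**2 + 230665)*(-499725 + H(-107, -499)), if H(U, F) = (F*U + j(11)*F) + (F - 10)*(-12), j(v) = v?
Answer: -103356387570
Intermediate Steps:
H(U, F) = 120 - F + F*U (H(U, F) = (F*U + 11*F) + (F - 10)*(-12) = (11*F + F*U) + (-10 + F)*(-12) = (11*F + F*U) + (120 - 12*F) = 120 - F + F*U)
((-240 + 205)**2 + 230665)*(-499725 + H(-107, -499)) = ((-240 + 205)**2 + 230665)*(-499725 + (120 - 1*(-499) - 499*(-107))) = ((-35)**2 + 230665)*(-499725 + (120 + 499 + 53393)) = (1225 + 230665)*(-499725 + 54012) = 231890*(-445713) = -103356387570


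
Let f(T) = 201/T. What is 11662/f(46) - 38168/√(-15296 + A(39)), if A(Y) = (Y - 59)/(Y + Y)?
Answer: 536452/201 + 19084*I*√23265606/298277 ≈ 2668.9 + 308.61*I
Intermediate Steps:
A(Y) = (-59 + Y)/(2*Y) (A(Y) = (-59 + Y)/((2*Y)) = (-59 + Y)*(1/(2*Y)) = (-59 + Y)/(2*Y))
11662/f(46) - 38168/√(-15296 + A(39)) = 11662/((201/46)) - 38168/√(-15296 + (½)*(-59 + 39)/39) = 11662/((201*(1/46))) - 38168/√(-15296 + (½)*(1/39)*(-20)) = 11662/(201/46) - 38168/√(-15296 - 10/39) = 11662*(46/201) - 38168*(-I*√23265606/596554) = 536452/201 - 38168*(-I*√23265606/596554) = 536452/201 - (-19084)*I*√23265606/298277 = 536452/201 + 19084*I*√23265606/298277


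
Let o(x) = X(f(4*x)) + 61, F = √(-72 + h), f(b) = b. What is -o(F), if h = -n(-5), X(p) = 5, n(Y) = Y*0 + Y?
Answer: -66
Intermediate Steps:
n(Y) = Y (n(Y) = 0 + Y = Y)
h = 5 (h = -1*(-5) = 5)
F = I*√67 (F = √(-72 + 5) = √(-67) = I*√67 ≈ 8.1853*I)
o(x) = 66 (o(x) = 5 + 61 = 66)
-o(F) = -1*66 = -66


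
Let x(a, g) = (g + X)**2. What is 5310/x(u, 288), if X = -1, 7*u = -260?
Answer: 5310/82369 ≈ 0.064466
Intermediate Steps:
u = -260/7 (u = (1/7)*(-260) = -260/7 ≈ -37.143)
x(a, g) = (-1 + g)**2 (x(a, g) = (g - 1)**2 = (-1 + g)**2)
5310/x(u, 288) = 5310/((-1 + 288)**2) = 5310/(287**2) = 5310/82369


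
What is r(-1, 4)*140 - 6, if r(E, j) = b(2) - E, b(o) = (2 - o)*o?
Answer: 134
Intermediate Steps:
b(o) = o*(2 - o)
r(E, j) = -E (r(E, j) = 2*(2 - 1*2) - E = 2*(2 - 2) - E = 2*0 - E = 0 - E = -E)
r(-1, 4)*140 - 6 = -1*(-1)*140 - 6 = 1*140 - 6 = 140 - 6 = 134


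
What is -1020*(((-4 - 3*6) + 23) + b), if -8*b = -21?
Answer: -7395/2 ≈ -3697.5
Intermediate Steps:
b = 21/8 (b = -1/8*(-21) = 21/8 ≈ 2.6250)
-1020*(((-4 - 3*6) + 23) + b) = -1020*(((-4 - 3*6) + 23) + 21/8) = -1020*(((-4 - 18) + 23) + 21/8) = -1020*((-22 + 23) + 21/8) = -1020*(1 + 21/8) = -1020*29/8 = -7395/2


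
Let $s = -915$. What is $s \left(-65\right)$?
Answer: $59475$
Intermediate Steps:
$s \left(-65\right) = \left(-915\right) \left(-65\right) = 59475$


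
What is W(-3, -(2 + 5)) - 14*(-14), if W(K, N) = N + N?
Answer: 182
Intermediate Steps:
W(K, N) = 2*N
W(-3, -(2 + 5)) - 14*(-14) = 2*(-(2 + 5)) - 14*(-14) = 2*(-1*7) + 196 = 2*(-7) + 196 = -14 + 196 = 182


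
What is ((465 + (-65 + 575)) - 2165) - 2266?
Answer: -3456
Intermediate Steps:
((465 + (-65 + 575)) - 2165) - 2266 = ((465 + 510) - 2165) - 2266 = (975 - 2165) - 2266 = -1190 - 2266 = -3456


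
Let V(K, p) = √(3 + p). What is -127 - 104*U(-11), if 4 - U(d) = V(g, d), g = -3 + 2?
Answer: -543 + 208*I*√2 ≈ -543.0 + 294.16*I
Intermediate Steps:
g = -1
U(d) = 4 - √(3 + d)
-127 - 104*U(-11) = -127 - 104*(4 - √(3 - 11)) = -127 - 104*(4 - √(-8)) = -127 - 104*(4 - 2*I*√2) = -127 + (-416 + 208*I*√2) = -543 + 208*I*√2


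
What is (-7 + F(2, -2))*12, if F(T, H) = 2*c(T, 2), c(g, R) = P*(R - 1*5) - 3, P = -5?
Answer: 204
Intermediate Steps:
c(g, R) = 22 - 5*R (c(g, R) = -5*(R - 1*5) - 3 = -5*(R - 5) - 3 = -5*(-5 + R) - 3 = (25 - 5*R) - 3 = 22 - 5*R)
F(T, H) = 24 (F(T, H) = 2*(22 - 5*2) = 2*(22 - 10) = 2*12 = 24)
(-7 + F(2, -2))*12 = (-7 + 24)*12 = 17*12 = 204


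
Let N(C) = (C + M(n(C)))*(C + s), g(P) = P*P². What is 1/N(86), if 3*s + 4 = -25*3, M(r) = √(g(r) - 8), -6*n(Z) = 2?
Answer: 6966/35783711 - 9*I*√651/35783711 ≈ 0.00019467 - 6.4172e-6*I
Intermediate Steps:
n(Z) = -⅓ (n(Z) = -⅙*2 = -⅓)
g(P) = P³
M(r) = √(-8 + r³) (M(r) = √(r³ - 8) = √(-8 + r³))
s = -79/3 (s = -4/3 + (-25*3)/3 = -4/3 + (⅓)*(-75) = -4/3 - 25 = -79/3 ≈ -26.333)
N(C) = (-79/3 + C)*(C + I*√651/9) (N(C) = (C + √(-8 + (-⅓)³))*(C - 79/3) = (C + √(-8 - 1/27))*(-79/3 + C) = (C + √(-217/27))*(-79/3 + C) = (C + I*√651/9)*(-79/3 + C) = (-79/3 + C)*(C + I*√651/9))
1/N(86) = 1/(86² - 79/3*86 - 79*I*√651/27 + (⅑)*I*86*√651) = 1/(7396 - 6794/3 - 79*I*√651/27 + 86*I*√651/9) = 1/(15394/3 + 179*I*√651/27)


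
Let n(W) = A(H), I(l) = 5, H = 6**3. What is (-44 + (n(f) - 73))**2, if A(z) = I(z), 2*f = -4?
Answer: 12544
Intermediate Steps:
f = -2 (f = (1/2)*(-4) = -2)
H = 216
A(z) = 5
n(W) = 5
(-44 + (n(f) - 73))**2 = (-44 + (5 - 73))**2 = (-44 - 68)**2 = (-112)**2 = 12544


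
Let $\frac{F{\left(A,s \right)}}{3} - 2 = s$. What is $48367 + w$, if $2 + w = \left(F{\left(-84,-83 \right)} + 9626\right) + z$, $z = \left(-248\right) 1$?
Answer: $57500$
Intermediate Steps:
$F{\left(A,s \right)} = 6 + 3 s$
$z = -248$
$w = 9133$ ($w = -2 + \left(\left(\left(6 + 3 \left(-83\right)\right) + 9626\right) - 248\right) = -2 + \left(\left(\left(6 - 249\right) + 9626\right) - 248\right) = -2 + \left(\left(-243 + 9626\right) - 248\right) = -2 + \left(9383 - 248\right) = -2 + 9135 = 9133$)
$48367 + w = 48367 + 9133 = 57500$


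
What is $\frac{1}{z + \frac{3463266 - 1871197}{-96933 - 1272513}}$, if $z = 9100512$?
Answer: $\frac{1369446}{12462658164283} \approx 1.0988 \cdot 10^{-7}$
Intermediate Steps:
$\frac{1}{z + \frac{3463266 - 1871197}{-96933 - 1272513}} = \frac{1}{9100512 + \frac{3463266 - 1871197}{-96933 - 1272513}} = \frac{1}{9100512 + \frac{1592069}{-1369446}} = \frac{1}{9100512 + 1592069 \left(- \frac{1}{1369446}\right)} = \frac{1}{9100512 - \frac{1592069}{1369446}} = \frac{1}{\frac{12462658164283}{1369446}} = \frac{1369446}{12462658164283}$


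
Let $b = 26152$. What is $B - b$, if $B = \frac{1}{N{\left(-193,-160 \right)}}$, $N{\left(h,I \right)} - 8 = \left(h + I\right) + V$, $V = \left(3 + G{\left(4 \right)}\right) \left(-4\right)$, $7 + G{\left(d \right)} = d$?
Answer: $- \frac{9022441}{345} \approx -26152.0$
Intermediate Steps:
$G{\left(d \right)} = -7 + d$
$V = 0$ ($V = \left(3 + \left(-7 + 4\right)\right) \left(-4\right) = \left(3 - 3\right) \left(-4\right) = 0 \left(-4\right) = 0$)
$N{\left(h,I \right)} = 8 + I + h$ ($N{\left(h,I \right)} = 8 + \left(\left(h + I\right) + 0\right) = 8 + \left(\left(I + h\right) + 0\right) = 8 + \left(I + h\right) = 8 + I + h$)
$B = - \frac{1}{345}$ ($B = \frac{1}{8 - 160 - 193} = \frac{1}{-345} = - \frac{1}{345} \approx -0.0028986$)
$B - b = - \frac{1}{345} - 26152 = - \frac{9022441}{345}$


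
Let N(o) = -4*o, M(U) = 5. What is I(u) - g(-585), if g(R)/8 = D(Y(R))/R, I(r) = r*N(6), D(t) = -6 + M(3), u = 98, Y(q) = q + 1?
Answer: -1375928/585 ≈ -2352.0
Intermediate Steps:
Y(q) = 1 + q
D(t) = -1 (D(t) = -6 + 5 = -1)
I(r) = -24*r (I(r) = r*(-4*6) = r*(-24) = -24*r)
g(R) = -8/R (g(R) = 8*(-1/R) = -8/R)
I(u) - g(-585) = -24*98 - (-8)/(-585) = -2352 - (-8)*(-1)/585 = -2352 - 1*8/585 = -2352 - 8/585 = -1375928/585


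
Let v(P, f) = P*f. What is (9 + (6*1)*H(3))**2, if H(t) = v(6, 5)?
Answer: 35721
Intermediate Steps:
H(t) = 30 (H(t) = 6*5 = 30)
(9 + (6*1)*H(3))**2 = (9 + (6*1)*30)**2 = (9 + 6*30)**2 = (9 + 180)**2 = 189**2 = 35721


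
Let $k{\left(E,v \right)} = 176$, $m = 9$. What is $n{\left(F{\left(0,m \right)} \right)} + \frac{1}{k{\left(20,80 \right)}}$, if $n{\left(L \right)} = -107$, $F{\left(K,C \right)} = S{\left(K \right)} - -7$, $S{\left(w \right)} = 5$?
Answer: $- \frac{18831}{176} \approx -106.99$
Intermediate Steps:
$F{\left(K,C \right)} = 12$ ($F{\left(K,C \right)} = 5 - -7 = 5 + 7 = 12$)
$n{\left(F{\left(0,m \right)} \right)} + \frac{1}{k{\left(20,80 \right)}} = -107 + \frac{1}{176} = - \frac{18831}{176}$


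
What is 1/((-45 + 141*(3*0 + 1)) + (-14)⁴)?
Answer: 1/38512 ≈ 2.5966e-5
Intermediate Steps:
1/((-45 + 141*(3*0 + 1)) + (-14)⁴) = 1/((-45 + 141*(0 + 1)) + 38416) = 1/((-45 + 141*1) + 38416) = 1/((-45 + 141) + 38416) = 1/(96 + 38416) = 1/38512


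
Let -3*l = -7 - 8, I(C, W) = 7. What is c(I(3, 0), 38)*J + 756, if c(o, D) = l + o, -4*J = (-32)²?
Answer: -2316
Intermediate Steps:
l = 5 (l = -(-7 - 8)/3 = -⅓*(-15) = 5)
J = -256 (J = -¼*(-32)² = -¼*1024 = -256)
c(o, D) = 5 + o
c(I(3, 0), 38)*J + 756 = (5 + 7)*(-256) + 756 = 12*(-256) + 756 = -3072 + 756 = -2316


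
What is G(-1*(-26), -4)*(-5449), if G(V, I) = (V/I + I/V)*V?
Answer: 942677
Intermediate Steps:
G(V, I) = V*(I/V + V/I) (G(V, I) = (I/V + V/I)*V = V*(I/V + V/I))
G(-1*(-26), -4)*(-5449) = (-4 + (-1*(-26))²/(-4))*(-5449) = (-4 - ¼*26²)*(-5449) = (-4 - ¼*676)*(-5449) = (-4 - 169)*(-5449) = -173*(-5449) = 942677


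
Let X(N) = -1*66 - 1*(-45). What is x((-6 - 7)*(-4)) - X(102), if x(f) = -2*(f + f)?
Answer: -187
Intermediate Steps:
x(f) = -4*f
X(N) = -21 (X(N) = -66 + 45 = -21)
x((-6 - 7)*(-4)) - X(102) = -4*(-6 - 7)*(-4) - 1*(-21) = -(-52)*(-4) + 21 = -4*52 + 21 = -208 + 21 = -187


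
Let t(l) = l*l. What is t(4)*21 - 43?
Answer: 293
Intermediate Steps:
t(l) = l**2
t(4)*21 - 43 = 4**2*21 - 43 = 16*21 - 43 = 336 - 43 = 293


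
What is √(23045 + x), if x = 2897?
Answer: √25942 ≈ 161.07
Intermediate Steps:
√(23045 + x) = √(23045 + 2897) = √25942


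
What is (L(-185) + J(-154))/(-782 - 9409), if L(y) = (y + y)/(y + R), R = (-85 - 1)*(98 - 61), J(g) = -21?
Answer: 1901/927381 ≈ 0.0020499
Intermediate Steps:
R = -3182 (R = -86*37 = -3182)
L(y) = 2*y/(-3182 + y) (L(y) = (y + y)/(y - 3182) = (2*y)/(-3182 + y) = 2*y/(-3182 + y))
(L(-185) + J(-154))/(-782 - 9409) = (2*(-185)/(-3182 - 185) - 21)/(-782 - 9409) = (2*(-185)/(-3367) - 21)/(-10191) = (2*(-185)*(-1/3367) - 21)*(-1/10191) = (10/91 - 21)*(-1/10191) = -1901/91*(-1/10191) = 1901/927381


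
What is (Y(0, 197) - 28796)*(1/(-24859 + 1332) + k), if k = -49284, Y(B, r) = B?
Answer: 33389096448524/23527 ≈ 1.4192e+9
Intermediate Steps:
(Y(0, 197) - 28796)*(1/(-24859 + 1332) + k) = (0 - 28796)*(1/(-24859 + 1332) - 49284) = -28796*(1/(-23527) - 49284) = -28796*(-1/23527 - 49284) = -28796*(-1159504669/23527) = 33389096448524/23527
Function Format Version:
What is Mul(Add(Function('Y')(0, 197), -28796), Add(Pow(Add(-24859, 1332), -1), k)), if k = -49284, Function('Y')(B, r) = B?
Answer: Rational(33389096448524, 23527) ≈ 1.4192e+9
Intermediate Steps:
Mul(Add(Function('Y')(0, 197), -28796), Add(Pow(Add(-24859, 1332), -1), k)) = Mul(Add(0, -28796), Add(Pow(Add(-24859, 1332), -1), -49284)) = Mul(-28796, Add(Pow(-23527, -1), -49284)) = Mul(-28796, Add(Rational(-1, 23527), -49284)) = Mul(-28796, Rational(-1159504669, 23527)) = Rational(33389096448524, 23527)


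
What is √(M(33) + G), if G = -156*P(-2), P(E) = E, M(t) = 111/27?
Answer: √2845/3 ≈ 17.780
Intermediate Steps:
M(t) = 37/9 (M(t) = 111*(1/27) = 37/9)
G = 312 (G = -156*(-2) = 312)
√(M(33) + G) = √(37/9 + 312) = √(2845/9) = √2845/3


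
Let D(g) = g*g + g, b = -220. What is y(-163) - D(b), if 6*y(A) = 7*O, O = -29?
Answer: -289283/6 ≈ -48214.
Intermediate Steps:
y(A) = -203/6 (y(A) = (7*(-29))/6 = (⅙)*(-203) = -203/6)
D(g) = g + g² (D(g) = g² + g = g + g²)
y(-163) - D(b) = -203/6 - (-220)*(1 - 220) = -203/6 - (-220)*(-219) = -203/6 - 1*48180 = -203/6 - 48180 = -289283/6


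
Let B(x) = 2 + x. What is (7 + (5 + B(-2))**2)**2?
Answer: 1024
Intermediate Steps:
(7 + (5 + B(-2))**2)**2 = (7 + (5 + (2 - 2))**2)**2 = (7 + (5 + 0)**2)**2 = (7 + 5**2)**2 = (7 + 25)**2 = 32**2 = 1024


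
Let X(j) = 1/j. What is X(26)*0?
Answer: 0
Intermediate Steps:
X(26)*0 = 0/26 = (1/26)*0 = 0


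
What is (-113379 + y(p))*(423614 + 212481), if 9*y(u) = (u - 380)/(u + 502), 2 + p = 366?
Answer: -281050924163245/3897 ≈ -7.2120e+10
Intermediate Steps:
p = 364 (p = -2 + 366 = 364)
y(u) = (-380 + u)/(9*(502 + u)) (y(u) = ((u - 380)/(u + 502))/9 = ((-380 + u)/(502 + u))/9 = (-380 + u)/(9*(502 + u)))
(-113379 + y(p))*(423614 + 212481) = (-113379 + (-380 + 364)/(9*(502 + 364)))*(423614 + 212481) = (-113379 + (⅑)*(-16)/866)*636095 = (-113379 + (⅑)*(1/866)*(-16))*636095 = (-113379 - 8/3897)*636095 = -441837971/3897*636095 = -281050924163245/3897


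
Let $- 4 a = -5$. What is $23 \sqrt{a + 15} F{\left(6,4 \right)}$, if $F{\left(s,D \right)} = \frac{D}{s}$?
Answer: $\frac{23 \sqrt{65}}{3} \approx 61.811$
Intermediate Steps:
$a = \frac{5}{4}$ ($a = \left(- \frac{1}{4}\right) \left(-5\right) = \frac{5}{4} \approx 1.25$)
$23 \sqrt{a + 15} F{\left(6,4 \right)} = 23 \sqrt{\frac{5}{4} + 15} \cdot \frac{4}{6} = 23 \sqrt{\frac{65}{4}} \cdot 4 \cdot \frac{1}{6} = 23 \frac{\sqrt{65}}{2} \cdot \frac{2}{3} = \frac{23 \sqrt{65}}{2} \cdot \frac{2}{3} = \frac{23 \sqrt{65}}{3}$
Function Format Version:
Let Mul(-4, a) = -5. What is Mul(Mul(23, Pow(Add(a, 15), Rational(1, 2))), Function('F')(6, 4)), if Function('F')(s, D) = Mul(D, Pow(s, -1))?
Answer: Mul(Rational(23, 3), Pow(65, Rational(1, 2))) ≈ 61.811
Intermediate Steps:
a = Rational(5, 4) (a = Mul(Rational(-1, 4), -5) = Rational(5, 4) ≈ 1.2500)
Mul(Mul(23, Pow(Add(a, 15), Rational(1, 2))), Function('F')(6, 4)) = Mul(Mul(23, Pow(Add(Rational(5, 4), 15), Rational(1, 2))), Mul(4, Pow(6, -1))) = Mul(Mul(23, Pow(Rational(65, 4), Rational(1, 2))), Mul(4, Rational(1, 6))) = Mul(Mul(23, Mul(Rational(1, 2), Pow(65, Rational(1, 2)))), Rational(2, 3)) = Mul(Mul(Rational(23, 2), Pow(65, Rational(1, 2))), Rational(2, 3)) = Mul(Rational(23, 3), Pow(65, Rational(1, 2)))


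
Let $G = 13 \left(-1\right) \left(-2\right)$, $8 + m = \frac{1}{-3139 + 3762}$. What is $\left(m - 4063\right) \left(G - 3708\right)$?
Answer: $\frac{1334058032}{89} \approx 1.4989 \cdot 10^{7}$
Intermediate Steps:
$m = - \frac{4983}{623}$ ($m = -8 + \frac{1}{-3139 + 3762} = -8 + \frac{1}{623} = - \frac{4983}{623} \approx -7.9984$)
$G = 26$ ($G = \left(-13\right) \left(-2\right) = 26$)
$\left(m - 4063\right) \left(G - 3708\right) = \left(- \frac{4983}{623} - 4063\right) \left(26 - 3708\right) = \left(- \frac{2536232}{623}\right) \left(-3682\right) = \frac{1334058032}{89}$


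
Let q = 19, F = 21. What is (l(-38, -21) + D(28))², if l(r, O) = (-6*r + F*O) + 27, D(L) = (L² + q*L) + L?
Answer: 1340964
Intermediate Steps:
D(L) = L² + 20*L (D(L) = (L² + 19*L) + L = L² + 20*L)
l(r, O) = 27 - 6*r + 21*O (l(r, O) = (-6*r + 21*O) + 27 = 27 - 6*r + 21*O)
(l(-38, -21) + D(28))² = ((27 - 6*(-38) + 21*(-21)) + 28*(20 + 28))² = ((27 + 228 - 441) + 28*48)² = (-186 + 1344)² = 1158² = 1340964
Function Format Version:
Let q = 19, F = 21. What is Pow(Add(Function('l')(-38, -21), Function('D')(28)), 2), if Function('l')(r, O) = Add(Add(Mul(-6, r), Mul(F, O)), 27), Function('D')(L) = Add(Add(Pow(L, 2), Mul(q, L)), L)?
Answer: 1340964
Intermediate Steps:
Function('D')(L) = Add(Pow(L, 2), Mul(20, L)) (Function('D')(L) = Add(Add(Pow(L, 2), Mul(19, L)), L) = Add(Pow(L, 2), Mul(20, L)))
Function('l')(r, O) = Add(27, Mul(-6, r), Mul(21, O)) (Function('l')(r, O) = Add(Add(Mul(-6, r), Mul(21, O)), 27) = Add(27, Mul(-6, r), Mul(21, O)))
Pow(Add(Function('l')(-38, -21), Function('D')(28)), 2) = Pow(Add(Add(27, Mul(-6, -38), Mul(21, -21)), Mul(28, Add(20, 28))), 2) = Pow(Add(Add(27, 228, -441), Mul(28, 48)), 2) = Pow(Add(-186, 1344), 2) = Pow(1158, 2) = 1340964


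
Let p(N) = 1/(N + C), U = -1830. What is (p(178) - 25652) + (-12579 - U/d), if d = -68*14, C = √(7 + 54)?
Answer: -575502812905/15052548 - √61/31623 ≈ -38233.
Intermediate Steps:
C = √61 ≈ 7.8102
p(N) = 1/(N + √61)
d = -952
(p(178) - 25652) + (-12579 - U/d) = (1/(178 + √61) - 25652) + (-12579 - (-1830)/(-952)) = (-25652 + 1/(178 + √61)) + (-12579 - (-1830)*(-1)/952) = (-25652 + 1/(178 + √61)) + (-12579 - 1*915/476) = (-25652 + 1/(178 + √61)) + (-12579 - 915/476) = (-25652 + 1/(178 + √61)) - 5988519/476 = -18198871/476 + 1/(178 + √61)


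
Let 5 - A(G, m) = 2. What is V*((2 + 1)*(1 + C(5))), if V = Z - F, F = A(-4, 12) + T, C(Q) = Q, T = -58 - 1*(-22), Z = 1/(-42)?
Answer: 4155/7 ≈ 593.57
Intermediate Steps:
Z = -1/42 ≈ -0.023810
A(G, m) = 3 (A(G, m) = 5 - 1*2 = 5 - 2 = 3)
T = -36 (T = -58 + 22 = -36)
F = -33 (F = 3 - 36 = -33)
V = 1385/42 (V = -1/42 - 1*(-33) = -1/42 + 33 = 1385/42 ≈ 32.976)
V*((2 + 1)*(1 + C(5))) = 1385*((2 + 1)*(1 + 5))/42 = 1385*(3*6)/42 = (1385/42)*18 = 4155/7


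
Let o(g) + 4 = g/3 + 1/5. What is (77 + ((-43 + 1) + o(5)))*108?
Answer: 17748/5 ≈ 3549.6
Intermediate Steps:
o(g) = -19/5 + g/3 (o(g) = -4 + (g/3 + 1/5) = -4 + (1/5 + g/3) = -19/5 + g/3)
(77 + ((-43 + 1) + o(5)))*108 = (77 + ((-43 + 1) + (-19/5 + (1/3)*5)))*108 = (77 + (-42 + (-19/5 + 5/3)))*108 = (77 + (-42 - 32/15))*108 = (77 - 662/15)*108 = (493/15)*108 = 17748/5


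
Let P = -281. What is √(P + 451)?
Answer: √170 ≈ 13.038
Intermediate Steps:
√(P + 451) = √(-281 + 451) = √170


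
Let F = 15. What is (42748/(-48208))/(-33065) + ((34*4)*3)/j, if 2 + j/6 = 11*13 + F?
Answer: 6774906253/15541475820 ≈ 0.43592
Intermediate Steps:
j = 936 (j = -12 + 6*(11*13 + 15) = -12 + 6*(143 + 15) = -12 + 6*158 = -12 + 948 = 936)
(42748/(-48208))/(-33065) + ((34*4)*3)/j = (42748/(-48208))/(-33065) + ((34*4)*3)/936 = (42748*(-1/48208))*(-1/33065) + (136*3)*(1/936) = -10687/12052*(-1/33065) + 408*(1/936) = 10687/398499380 + 17/39 = 6774906253/15541475820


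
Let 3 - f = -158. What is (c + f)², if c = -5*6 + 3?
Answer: 17956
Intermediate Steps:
f = 161 (f = 3 - 1*(-158) = 3 + 158 = 161)
c = -27 (c = -30 + 3 = -27)
(c + f)² = (-27 + 161)² = 134² = 17956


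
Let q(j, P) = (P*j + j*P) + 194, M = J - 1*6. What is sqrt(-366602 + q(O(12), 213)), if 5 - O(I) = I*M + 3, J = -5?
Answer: 2*I*sqrt(77331) ≈ 556.17*I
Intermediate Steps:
M = -11 (M = -5 - 1*6 = -5 - 6 = -11)
O(I) = 2 + 11*I (O(I) = 5 - (I*(-11) + 3) = 5 - (-11*I + 3) = 5 - (3 - 11*I) = 5 + (-3 + 11*I) = 2 + 11*I)
q(j, P) = 194 + 2*P*j (q(j, P) = (P*j + P*j) + 194 = 2*P*j + 194 = 194 + 2*P*j)
sqrt(-366602 + q(O(12), 213)) = sqrt(-366602 + (194 + 2*213*(2 + 11*12))) = sqrt(-366602 + (194 + 2*213*(2 + 132))) = sqrt(-366602 + (194 + 2*213*134)) = sqrt(-366602 + (194 + 57084)) = sqrt(-366602 + 57278) = sqrt(-309324) = 2*I*sqrt(77331)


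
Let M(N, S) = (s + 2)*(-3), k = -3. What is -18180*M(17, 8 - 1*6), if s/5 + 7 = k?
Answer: -2617920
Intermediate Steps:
s = -50 (s = -35 + 5*(-3) = -35 - 15 = -50)
M(N, S) = 144 (M(N, S) = (-50 + 2)*(-3) = -48*(-3) = 144)
-18180*M(17, 8 - 1*6) = -18180*144 = -2617920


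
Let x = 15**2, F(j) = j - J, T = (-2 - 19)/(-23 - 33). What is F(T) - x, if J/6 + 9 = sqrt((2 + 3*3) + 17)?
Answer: -1365/8 - 12*sqrt(7) ≈ -202.37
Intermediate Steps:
J = -54 + 12*sqrt(7) (J = -54 + 6*sqrt((2 + 3*3) + 17) = -54 + 6*sqrt((2 + 9) + 17) = -54 + 6*sqrt(11 + 17) = -54 + 6*sqrt(28) = -54 + 6*(2*sqrt(7)) = -54 + 12*sqrt(7) ≈ -22.251)
T = 3/8 (T = -21/(-56) = -21*(-1/56) = 3/8 ≈ 0.37500)
F(j) = 54 + j - 12*sqrt(7) (F(j) = j - (-54 + 12*sqrt(7)) = j + (54 - 12*sqrt(7)) = 54 + j - 12*sqrt(7))
x = 225
F(T) - x = (54 + 3/8 - 12*sqrt(7)) - 1*225 = (435/8 - 12*sqrt(7)) - 225 = -1365/8 - 12*sqrt(7)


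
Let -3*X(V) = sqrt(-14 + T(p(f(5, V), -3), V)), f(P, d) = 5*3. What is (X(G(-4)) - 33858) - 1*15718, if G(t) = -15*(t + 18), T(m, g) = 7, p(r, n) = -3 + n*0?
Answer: -49576 - I*sqrt(7)/3 ≈ -49576.0 - 0.88192*I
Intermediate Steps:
f(P, d) = 15
p(r, n) = -3 (p(r, n) = -3 + 0 = -3)
G(t) = -270 - 15*t (G(t) = -15*(18 + t) = -270 - 15*t)
X(V) = -I*sqrt(7)/3 (X(V) = -sqrt(-14 + 7)/3 = -I*sqrt(7)/3)
(X(G(-4)) - 33858) - 1*15718 = (-I*sqrt(7)/3 - 33858) - 1*15718 = (-33858 - I*sqrt(7)/3) - 15718 = -49576 - I*sqrt(7)/3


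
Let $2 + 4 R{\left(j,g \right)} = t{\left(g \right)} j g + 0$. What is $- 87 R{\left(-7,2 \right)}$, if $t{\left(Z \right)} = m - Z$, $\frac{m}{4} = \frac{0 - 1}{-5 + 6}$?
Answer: $- \frac{3567}{2} \approx -1783.5$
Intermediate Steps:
$m = -4$ ($m = 4 \frac{0 - 1}{-5 + 6} = 4 \left(- 1^{-1}\right) = 4 \left(\left(-1\right) 1\right) = 4 \left(-1\right) = -4$)
$t{\left(Z \right)} = -4 - Z$
$R{\left(j,g \right)} = - \frac{1}{2} + \frac{g j \left(-4 - g\right)}{4}$ ($R{\left(j,g \right)} = - \frac{1}{2} + \frac{\left(-4 - g\right) j g + 0}{4} = - \frac{1}{2} + \frac{j \left(-4 - g\right) g + 0}{4} = - \frac{1}{2} + \frac{g j \left(-4 - g\right) + 0}{4} = - \frac{1}{2} + \frac{g j \left(-4 - g\right)}{4}$)
$- 87 R{\left(-7,2 \right)} = - 87 \left(- \frac{1}{2} - \frac{1}{2} \left(-7\right) \left(4 + 2\right)\right) = - 87 \left(- \frac{1}{2} - \frac{1}{2} \left(-7\right) 6\right) = - 87 \left(- \frac{1}{2} + 21\right) = \left(-87\right) \frac{41}{2} = - \frac{3567}{2}$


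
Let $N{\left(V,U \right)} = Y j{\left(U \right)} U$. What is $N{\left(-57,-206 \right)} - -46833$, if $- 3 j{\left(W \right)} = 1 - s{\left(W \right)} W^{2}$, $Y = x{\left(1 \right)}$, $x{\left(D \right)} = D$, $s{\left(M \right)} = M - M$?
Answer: $\frac{140705}{3} \approx 46902.0$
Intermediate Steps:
$s{\left(M \right)} = 0$
$Y = 1$
$j{\left(W \right)} = - \frac{1}{3}$ ($j{\left(W \right)} = - \frac{1 - 0 W^{2}}{3} = - \frac{1 - 0}{3} = - \frac{1 + 0}{3} = \left(- \frac{1}{3}\right) 1 = - \frac{1}{3}$)
$N{\left(V,U \right)} = - \frac{U}{3}$ ($N{\left(V,U \right)} = 1 \left(- \frac{1}{3}\right) U = - \frac{U}{3}$)
$N{\left(-57,-206 \right)} - -46833 = \left(- \frac{1}{3}\right) \left(-206\right) - -46833 = \frac{206}{3} + 46833 = \frac{140705}{3}$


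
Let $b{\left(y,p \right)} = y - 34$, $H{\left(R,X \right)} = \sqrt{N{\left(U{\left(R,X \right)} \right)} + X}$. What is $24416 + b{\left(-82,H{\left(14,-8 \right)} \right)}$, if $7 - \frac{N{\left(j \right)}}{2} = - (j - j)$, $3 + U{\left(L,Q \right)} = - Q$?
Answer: $24300$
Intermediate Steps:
$U{\left(L,Q \right)} = -3 - Q$
$N{\left(j \right)} = 14$ ($N{\left(j \right)} = 14 - 2 \left(- (j - j)\right) = 14 - 2 \left(\left(-1\right) 0\right) = 14 - 0 = 14 + 0 = 14$)
$H{\left(R,X \right)} = \sqrt{14 + X}$
$b{\left(y,p \right)} = -34 + y$ ($b{\left(y,p \right)} = y - 34 = -34 + y$)
$24416 + b{\left(-82,H{\left(14,-8 \right)} \right)} = 24416 - 116 = 24300$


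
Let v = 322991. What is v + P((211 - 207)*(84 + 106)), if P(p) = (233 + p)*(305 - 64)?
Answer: 562304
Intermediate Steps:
P(p) = 56153 + 241*p (P(p) = (233 + p)*241 = 56153 + 241*p)
v + P((211 - 207)*(84 + 106)) = 322991 + (56153 + 241*((211 - 207)*(84 + 106))) = 322991 + (56153 + 241*(4*190)) = 322991 + (56153 + 241*760) = 322991 + (56153 + 183160) = 322991 + 239313 = 562304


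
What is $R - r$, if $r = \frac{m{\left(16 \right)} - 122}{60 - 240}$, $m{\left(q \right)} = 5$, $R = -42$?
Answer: $- \frac{853}{20} \approx -42.65$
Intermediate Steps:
$r = \frac{13}{20}$ ($r = \frac{5 - 122}{60 - 240} = - \frac{117}{-180} = \left(-117\right) \left(- \frac{1}{180}\right) = \frac{13}{20} \approx 0.65$)
$R - r = -42 - \frac{13}{20} = - \frac{853}{20}$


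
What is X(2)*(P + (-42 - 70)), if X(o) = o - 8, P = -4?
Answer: 696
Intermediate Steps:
X(o) = -8 + o
X(2)*(P + (-42 - 70)) = (-8 + 2)*(-4 + (-42 - 70)) = -6*(-4 - 112) = -6*(-116) = 696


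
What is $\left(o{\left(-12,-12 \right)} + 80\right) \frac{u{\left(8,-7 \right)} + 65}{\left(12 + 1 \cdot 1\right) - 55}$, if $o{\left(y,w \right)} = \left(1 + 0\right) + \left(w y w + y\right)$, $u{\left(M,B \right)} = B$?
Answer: $2291$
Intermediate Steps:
$o{\left(y,w \right)} = 1 + y + y w^{2}$ ($o{\left(y,w \right)} = 1 + \left(y w^{2} + y\right) = 1 + \left(y + y w^{2}\right) = 1 + y + y w^{2}$)
$\left(o{\left(-12,-12 \right)} + 80\right) \frac{u{\left(8,-7 \right)} + 65}{\left(12 + 1 \cdot 1\right) - 55} = \left(\left(1 - 12 - 12 \left(-12\right)^{2}\right) + 80\right) \frac{-7 + 65}{\left(12 + 1 \cdot 1\right) - 55} = \left(\left(1 - 12 - 1728\right) + 80\right) \frac{58}{\left(12 + 1\right) - 55} = \left(\left(1 - 12 - 1728\right) + 80\right) \frac{58}{13 - 55} = \left(-1739 + 80\right) \frac{58}{-42} = - 1659 \cdot 58 \left(- \frac{1}{42}\right) = \left(-1659\right) \left(- \frac{29}{21}\right) = 2291$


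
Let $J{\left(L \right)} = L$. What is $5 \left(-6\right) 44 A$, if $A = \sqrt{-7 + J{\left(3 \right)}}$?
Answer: $- 2640 i \approx - 2640.0 i$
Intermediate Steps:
$A = 2 i$ ($A = \sqrt{-7 + 3} = \sqrt{-4} = 2 i \approx 2.0 i$)
$5 \left(-6\right) 44 A = 5 \left(-6\right) 44 \cdot 2 i = \left(-30\right) 44 \cdot 2 i = - 1320 \cdot 2 i = - 2640 i$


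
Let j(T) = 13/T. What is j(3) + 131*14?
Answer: 5515/3 ≈ 1838.3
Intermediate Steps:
j(3) + 131*14 = 13/3 + 131*14 = 13*(⅓) + 1834 = 13/3 + 1834 = 5515/3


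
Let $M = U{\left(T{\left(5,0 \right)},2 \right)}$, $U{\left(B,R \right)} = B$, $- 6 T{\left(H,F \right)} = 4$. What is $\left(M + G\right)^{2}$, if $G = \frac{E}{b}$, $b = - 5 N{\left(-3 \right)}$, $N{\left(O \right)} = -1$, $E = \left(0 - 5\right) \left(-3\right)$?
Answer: $\frac{49}{9} \approx 5.4444$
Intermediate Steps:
$T{\left(H,F \right)} = - \frac{2}{3}$ ($T{\left(H,F \right)} = \left(- \frac{1}{6}\right) 4 = - \frac{2}{3}$)
$E = 15$ ($E = \left(-5\right) \left(-3\right) = 15$)
$b = 5$ ($b = \left(-5\right) \left(-1\right) = 5$)
$M = - \frac{2}{3} \approx -0.66667$
$G = 3$ ($G = \frac{15}{5} = 15 \cdot \frac{1}{5} = 3$)
$\left(M + G\right)^{2} = \left(- \frac{2}{3} + 3\right)^{2} = \left(\frac{7}{3}\right)^{2} = \frac{49}{9}$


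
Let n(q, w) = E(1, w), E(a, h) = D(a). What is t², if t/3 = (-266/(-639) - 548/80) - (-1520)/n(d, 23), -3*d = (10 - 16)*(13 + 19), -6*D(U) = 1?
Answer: 13603915206887329/18147600 ≈ 7.4963e+8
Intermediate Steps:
D(U) = -⅙ (D(U) = -⅙*1 = -⅙)
d = 64 (d = -(10 - 16)*(13 + 19)/3 = -(-2)*32 = -⅓*(-192) = 64)
E(a, h) = -⅙
n(q, w) = -⅙
t = -116635823/4260 (t = 3*((-266/(-639) - 548/80) - (-1520)/(-⅙)) = 3*((-266*(-1/639) - 548*1/80) - (-1520)*(-6)) = 3*((266/639 - 137/20) - 1*9120) = 3*(-82223/12780 - 9120) = 3*(-116635823/12780) = -116635823/4260 ≈ -27379.)
t² = (-116635823/4260)² = 13603915206887329/18147600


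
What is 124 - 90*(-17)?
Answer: 1654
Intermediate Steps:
124 - 90*(-17) = 124 + 1530 = 1654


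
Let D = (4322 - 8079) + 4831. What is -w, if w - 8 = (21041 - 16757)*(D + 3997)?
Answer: -21724172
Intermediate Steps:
D = 1074 (D = -3757 + 4831 = 1074)
w = 21724172 (w = 8 + (21041 - 16757)*(1074 + 3997) = 8 + 4284*5071 = 8 + 21724164 = 21724172)
-w = -1*21724172 = -21724172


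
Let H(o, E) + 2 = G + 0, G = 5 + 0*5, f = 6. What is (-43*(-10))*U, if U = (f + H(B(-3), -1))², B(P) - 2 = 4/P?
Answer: 34830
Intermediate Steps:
B(P) = 2 + 4/P
G = 5 (G = 5 + 0 = 5)
H(o, E) = 3 (H(o, E) = -2 + (5 + 0) = -2 + 5 = 3)
U = 81 (U = (6 + 3)² = 9² = 81)
(-43*(-10))*U = -43*(-10)*81 = 430*81 = 34830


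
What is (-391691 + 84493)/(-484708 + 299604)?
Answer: 153599/92552 ≈ 1.6596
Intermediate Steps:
(-391691 + 84493)/(-484708 + 299604) = -307198/(-185104) = -307198*(-1/185104) = 153599/92552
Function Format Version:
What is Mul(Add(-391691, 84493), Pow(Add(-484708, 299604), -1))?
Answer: Rational(153599, 92552) ≈ 1.6596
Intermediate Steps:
Mul(Add(-391691, 84493), Pow(Add(-484708, 299604), -1)) = Mul(-307198, Pow(-185104, -1)) = Mul(-307198, Rational(-1, 185104)) = Rational(153599, 92552)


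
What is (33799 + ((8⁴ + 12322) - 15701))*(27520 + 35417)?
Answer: 2172333492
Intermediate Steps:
(33799 + ((8⁴ + 12322) - 15701))*(27520 + 35417) = (33799 + ((4096 + 12322) - 15701))*62937 = (33799 + (16418 - 15701))*62937 = (33799 + 717)*62937 = 34516*62937 = 2172333492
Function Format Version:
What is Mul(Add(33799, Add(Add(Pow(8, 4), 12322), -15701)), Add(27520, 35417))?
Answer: 2172333492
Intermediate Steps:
Mul(Add(33799, Add(Add(Pow(8, 4), 12322), -15701)), Add(27520, 35417)) = Mul(Add(33799, Add(Add(4096, 12322), -15701)), 62937) = Mul(Add(33799, Add(16418, -15701)), 62937) = Mul(Add(33799, 717), 62937) = Mul(34516, 62937) = 2172333492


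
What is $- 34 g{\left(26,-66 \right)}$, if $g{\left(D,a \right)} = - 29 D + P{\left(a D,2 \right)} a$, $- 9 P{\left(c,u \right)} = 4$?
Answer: $\frac{73916}{3} \approx 24639.0$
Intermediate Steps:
$P{\left(c,u \right)} = - \frac{4}{9}$ ($P{\left(c,u \right)} = \left(- \frac{1}{9}\right) 4 = - \frac{4}{9}$)
$g{\left(D,a \right)} = - 29 D - \frac{4 a}{9}$
$- 34 g{\left(26,-66 \right)} = - 34 \left(\left(-29\right) 26 - - \frac{88}{3}\right) = - 34 \left(-754 + \frac{88}{3}\right) = \left(-34\right) \left(- \frac{2174}{3}\right) = \frac{73916}{3}$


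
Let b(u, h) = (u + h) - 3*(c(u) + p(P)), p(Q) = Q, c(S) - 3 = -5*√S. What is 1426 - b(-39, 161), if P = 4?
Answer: 1325 - 15*I*√39 ≈ 1325.0 - 93.675*I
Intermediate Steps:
c(S) = 3 - 5*√S
b(u, h) = -21 + h + u + 15*√u (b(u, h) = (u + h) - 3*((3 - 5*√u) + 4) = (h + u) - 3*(7 - 5*√u) = (h + u) + (-21 + 15*√u) = -21 + h + u + 15*√u)
1426 - b(-39, 161) = 1426 - (-21 + 161 - 39 + 15*√(-39)) = 1426 - (-21 + 161 - 39 + 15*(I*√39)) = 1426 - (-21 + 161 - 39 + 15*I*√39) = 1426 - (101 + 15*I*√39) = 1426 + (-101 - 15*I*√39) = 1325 - 15*I*√39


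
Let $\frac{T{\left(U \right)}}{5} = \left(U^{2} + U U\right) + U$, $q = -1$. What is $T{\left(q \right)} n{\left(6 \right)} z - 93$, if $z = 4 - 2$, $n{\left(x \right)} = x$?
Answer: $-33$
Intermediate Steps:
$T{\left(U \right)} = 5 U + 10 U^{2}$ ($T{\left(U \right)} = 5 \left(\left(U^{2} + U U\right) + U\right) = 5 \left(\left(U^{2} + U^{2}\right) + U\right) = 5 \left(2 U^{2} + U\right) = 5 \left(U + 2 U^{2}\right) = 5 U + 10 U^{2}$)
$z = 2$ ($z = 4 - 2 = 2$)
$T{\left(q \right)} n{\left(6 \right)} z - 93 = 5 \left(-1\right) \left(1 + 2 \left(-1\right)\right) 6 \cdot 2 - 93 = 5 \left(-1\right) \left(1 - 2\right) 12 - 93 = 5 \left(-1\right) \left(-1\right) 12 - 93 = 5 \cdot 12 - 93 = 60 - 93 = -33$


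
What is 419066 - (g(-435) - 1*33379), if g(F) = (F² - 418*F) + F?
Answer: 81825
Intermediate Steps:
g(F) = F² - 417*F
419066 - (g(-435) - 1*33379) = 419066 - (-435*(-417 - 435) - 1*33379) = 419066 - (-435*(-852) - 33379) = 419066 - (370620 - 33379) = 419066 - 1*337241 = 419066 - 337241 = 81825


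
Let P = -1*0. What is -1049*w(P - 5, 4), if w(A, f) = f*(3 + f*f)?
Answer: -79724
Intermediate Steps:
P = 0
w(A, f) = f*(3 + f²)
-1049*w(P - 5, 4) = -4196*(3 + 4²) = -4196*(3 + 16) = -4196*19 = -1049*76 = -79724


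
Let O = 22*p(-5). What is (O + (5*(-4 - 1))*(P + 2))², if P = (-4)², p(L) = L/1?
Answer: 313600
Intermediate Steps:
p(L) = L (p(L) = L*1 = L)
P = 16
O = -110 (O = 22*(-5) = -110)
(O + (5*(-4 - 1))*(P + 2))² = (-110 + (5*(-4 - 1))*(16 + 2))² = (-110 + (5*(-5))*18)² = (-110 - 25*18)² = (-110 - 450)² = (-560)² = 313600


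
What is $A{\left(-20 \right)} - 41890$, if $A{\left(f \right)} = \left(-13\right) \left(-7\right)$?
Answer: $-41799$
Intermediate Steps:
$A{\left(f \right)} = 91$
$A{\left(-20 \right)} - 41890 = 91 - 41890 = -41799$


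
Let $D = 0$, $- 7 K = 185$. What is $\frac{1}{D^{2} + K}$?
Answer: $- \frac{7}{185} \approx -0.037838$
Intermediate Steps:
$K = - \frac{185}{7}$ ($K = \left(- \frac{1}{7}\right) 185 = - \frac{185}{7} \approx -26.429$)
$\frac{1}{D^{2} + K} = \frac{1}{0^{2} - \frac{185}{7}} = \frac{1}{0 - \frac{185}{7}} = \frac{1}{- \frac{185}{7}} = - \frac{7}{185}$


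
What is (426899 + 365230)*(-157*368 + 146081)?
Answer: 69948951345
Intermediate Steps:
(426899 + 365230)*(-157*368 + 146081) = 792129*(-57776 + 146081) = 792129*88305 = 69948951345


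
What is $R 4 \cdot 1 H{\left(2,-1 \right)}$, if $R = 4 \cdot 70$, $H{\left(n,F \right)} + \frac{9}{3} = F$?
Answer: $-4480$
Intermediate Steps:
$H{\left(n,F \right)} = -3 + F$
$R = 280$
$R 4 \cdot 1 H{\left(2,-1 \right)} = 280 \cdot 4 \cdot 1 \left(-3 - 1\right) = 280 \cdot 4 \left(-4\right) = 280 \left(-16\right) = -4480$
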